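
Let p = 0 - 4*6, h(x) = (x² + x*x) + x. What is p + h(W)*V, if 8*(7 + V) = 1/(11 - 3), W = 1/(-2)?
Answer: -24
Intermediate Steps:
W = -½ ≈ -0.50000
h(x) = x + 2*x² (h(x) = (x² + x²) + x = 2*x² + x = x + 2*x²)
p = -24 (p = 0 - 24 = -24)
V = -447/64 (V = -7 + 1/(8*(11 - 3)) = -7 + (⅛)/8 = -7 + (⅛)*(⅛) = -7 + 1/64 = -447/64 ≈ -6.9844)
p + h(W)*V = -24 - (1 + 2*(-½))/2*(-447/64) = -24 - (1 - 1)/2*(-447/64) = -24 - ½*0*(-447/64) = -24 + 0*(-447/64) = -24 + 0 = -24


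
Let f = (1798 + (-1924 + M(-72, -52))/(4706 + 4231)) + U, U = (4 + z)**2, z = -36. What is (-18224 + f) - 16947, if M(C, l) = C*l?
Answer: -289101193/8937 ≈ -32349.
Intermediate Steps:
U = 1024 (U = (4 - 36)**2 = (-32)**2 = 1024)
f = 25222034/8937 (f = (1798 + (-1924 - 72*(-52))/(4706 + 4231)) + 1024 = (1798 + (-1924 + 3744)/8937) + 1024 = (1798 + 1820*(1/8937)) + 1024 = (1798 + 1820/8937) + 1024 = 16070546/8937 + 1024 = 25222034/8937 ≈ 2822.2)
(-18224 + f) - 16947 = (-18224 + 25222034/8937) - 16947 = -137645854/8937 - 16947 = -289101193/8937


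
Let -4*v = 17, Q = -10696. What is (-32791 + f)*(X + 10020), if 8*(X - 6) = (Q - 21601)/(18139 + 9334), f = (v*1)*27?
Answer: -290034187657201/879136 ≈ -3.2991e+8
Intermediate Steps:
v = -17/4 (v = -¼*17 = -17/4 ≈ -4.2500)
f = -459/4 (f = -17/4*1*27 = -17/4*27 = -459/4 ≈ -114.75)
X = 1286407/219784 (X = 6 + ((-10696 - 21601)/(18139 + 9334))/8 = 6 + (-32297/27473)/8 = 6 + (-32297*1/27473)/8 = 6 + (⅛)*(-32297/27473) = 6 - 32297/219784 = 1286407/219784 ≈ 5.8531)
(-32791 + f)*(X + 10020) = (-32791 - 459/4)*(1286407/219784 + 10020) = -131623/4*2203522087/219784 = -290034187657201/879136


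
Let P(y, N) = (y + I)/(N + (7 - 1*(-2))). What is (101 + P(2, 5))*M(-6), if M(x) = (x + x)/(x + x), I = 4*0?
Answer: 708/7 ≈ 101.14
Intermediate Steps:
I = 0
P(y, N) = y/(9 + N) (P(y, N) = (y + 0)/(N + (7 - 1*(-2))) = y/(N + (7 + 2)) = y/(N + 9) = y/(9 + N))
M(x) = 1 (M(x) = (2*x)/((2*x)) = (2*x)*(1/(2*x)) = 1)
(101 + P(2, 5))*M(-6) = (101 + 2/(9 + 5))*1 = (101 + 2/14)*1 = (101 + 2*(1/14))*1 = (101 + ⅐)*1 = (708/7)*1 = 708/7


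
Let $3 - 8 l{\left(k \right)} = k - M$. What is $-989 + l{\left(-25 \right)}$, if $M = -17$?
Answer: $- \frac{7901}{8} \approx -987.63$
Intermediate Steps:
$l{\left(k \right)} = - \frac{7}{4} - \frac{k}{8}$ ($l{\left(k \right)} = \frac{3}{8} - \frac{k - -17}{8} = \frac{3}{8} - \frac{k + 17}{8} = \frac{3}{8} - \frac{17 + k}{8} = \frac{3}{8} - \left(\frac{17}{8} + \frac{k}{8}\right) = - \frac{7}{4} - \frac{k}{8}$)
$-989 + l{\left(-25 \right)} = -989 - - \frac{11}{8} = -989 + \left(- \frac{7}{4} + \frac{25}{8}\right) = -989 + \frac{11}{8} = - \frac{7901}{8}$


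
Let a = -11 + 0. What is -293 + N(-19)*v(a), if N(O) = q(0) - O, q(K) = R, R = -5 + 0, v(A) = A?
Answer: -447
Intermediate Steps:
a = -11
R = -5
q(K) = -5
N(O) = -5 - O
-293 + N(-19)*v(a) = -293 + (-5 - 1*(-19))*(-11) = -293 + (-5 + 19)*(-11) = -293 + 14*(-11) = -293 - 154 = -447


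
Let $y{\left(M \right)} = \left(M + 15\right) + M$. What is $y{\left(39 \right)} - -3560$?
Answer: $3653$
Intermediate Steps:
$y{\left(M \right)} = 15 + 2 M$ ($y{\left(M \right)} = \left(15 + M\right) + M = 15 + 2 M$)
$y{\left(39 \right)} - -3560 = \left(15 + 2 \cdot 39\right) - -3560 = \left(15 + 78\right) + 3560 = 93 + 3560 = 3653$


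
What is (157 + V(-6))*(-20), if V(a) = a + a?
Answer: -2900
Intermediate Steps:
V(a) = 2*a
(157 + V(-6))*(-20) = (157 + 2*(-6))*(-20) = (157 - 12)*(-20) = 145*(-20) = -2900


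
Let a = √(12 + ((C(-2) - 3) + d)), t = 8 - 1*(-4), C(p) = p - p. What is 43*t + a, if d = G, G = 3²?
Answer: 516 + 3*√2 ≈ 520.24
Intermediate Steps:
G = 9
d = 9
C(p) = 0
t = 12 (t = 8 + 4 = 12)
a = 3*√2 (a = √(12 + ((0 - 3) + 9)) = √(12 + (-3 + 9)) = √(12 + 6) = √18 = 3*√2 ≈ 4.2426)
43*t + a = 43*12 + 3*√2 = 516 + 3*√2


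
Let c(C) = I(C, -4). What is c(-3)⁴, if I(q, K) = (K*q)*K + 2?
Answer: 4477456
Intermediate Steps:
I(q, K) = 2 + q*K² (I(q, K) = q*K² + 2 = 2 + q*K²)
c(C) = 2 + 16*C (c(C) = 2 + C*(-4)² = 2 + C*16 = 2 + 16*C)
c(-3)⁴ = (2 + 16*(-3))⁴ = (2 - 48)⁴ = (-46)⁴ = 4477456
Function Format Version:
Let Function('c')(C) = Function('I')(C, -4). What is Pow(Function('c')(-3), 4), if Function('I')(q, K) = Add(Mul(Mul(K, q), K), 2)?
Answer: 4477456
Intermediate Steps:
Function('I')(q, K) = Add(2, Mul(q, Pow(K, 2))) (Function('I')(q, K) = Add(Mul(q, Pow(K, 2)), 2) = Add(2, Mul(q, Pow(K, 2))))
Function('c')(C) = Add(2, Mul(16, C)) (Function('c')(C) = Add(2, Mul(C, Pow(-4, 2))) = Add(2, Mul(C, 16)) = Add(2, Mul(16, C)))
Pow(Function('c')(-3), 4) = Pow(Add(2, Mul(16, -3)), 4) = Pow(Add(2, -48), 4) = Pow(-46, 4) = 4477456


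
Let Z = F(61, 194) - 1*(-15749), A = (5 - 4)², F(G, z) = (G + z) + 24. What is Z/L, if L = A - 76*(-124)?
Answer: 16028/9425 ≈ 1.7006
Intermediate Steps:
F(G, z) = 24 + G + z
A = 1 (A = 1² = 1)
Z = 16028 (Z = (24 + 61 + 194) - 1*(-15749) = 279 + 15749 = 16028)
L = 9425 (L = 1 - 76*(-124) = 1 + 9424 = 9425)
Z/L = 16028/9425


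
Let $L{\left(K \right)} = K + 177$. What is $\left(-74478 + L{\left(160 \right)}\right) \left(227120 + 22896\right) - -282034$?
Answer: $-18536154222$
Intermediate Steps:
$L{\left(K \right)} = 177 + K$
$\left(-74478 + L{\left(160 \right)}\right) \left(227120 + 22896\right) - -282034 = \left(-74478 + \left(177 + 160\right)\right) \left(227120 + 22896\right) - -282034 = \left(-74478 + 337\right) 250016 + 282034 = \left(-74141\right) 250016 + 282034 = -18536436256 + 282034 = -18536154222$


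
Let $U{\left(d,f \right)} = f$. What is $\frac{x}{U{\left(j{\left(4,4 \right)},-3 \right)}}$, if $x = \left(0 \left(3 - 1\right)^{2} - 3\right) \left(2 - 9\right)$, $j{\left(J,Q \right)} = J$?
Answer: $-7$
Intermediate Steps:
$x = 21$ ($x = \left(0 \cdot 2^{2} - 3\right) \left(2 - 9\right) = \left(0 \cdot 4 - 3\right) \left(-7\right) = \left(0 - 3\right) \left(-7\right) = \left(-3\right) \left(-7\right) = 21$)
$\frac{x}{U{\left(j{\left(4,4 \right)},-3 \right)}} = \frac{21}{-3} = 21 \left(- \frac{1}{3}\right) = -7$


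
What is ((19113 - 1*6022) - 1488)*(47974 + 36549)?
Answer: 980720369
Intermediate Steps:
((19113 - 1*6022) - 1488)*(47974 + 36549) = ((19113 - 6022) - 1488)*84523 = (13091 - 1488)*84523 = 11603*84523 = 980720369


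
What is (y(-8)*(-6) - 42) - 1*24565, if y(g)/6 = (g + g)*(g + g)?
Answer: -33823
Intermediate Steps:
y(g) = 24*g**2 (y(g) = 6*((g + g)*(g + g)) = 6*((2*g)*(2*g)) = 6*(4*g**2) = 24*g**2)
(y(-8)*(-6) - 42) - 1*24565 = ((24*(-8)**2)*(-6) - 42) - 1*24565 = ((24*64)*(-6) - 42) - 24565 = (1536*(-6) - 42) - 24565 = (-9216 - 42) - 24565 = -9258 - 24565 = -33823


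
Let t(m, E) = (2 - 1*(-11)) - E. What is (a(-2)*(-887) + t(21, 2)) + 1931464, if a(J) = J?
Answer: 1933249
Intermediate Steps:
t(m, E) = 13 - E (t(m, E) = (2 + 11) - E = 13 - E)
(a(-2)*(-887) + t(21, 2)) + 1931464 = (-2*(-887) + (13 - 1*2)) + 1931464 = (1774 + (13 - 2)) + 1931464 = (1774 + 11) + 1931464 = 1785 + 1931464 = 1933249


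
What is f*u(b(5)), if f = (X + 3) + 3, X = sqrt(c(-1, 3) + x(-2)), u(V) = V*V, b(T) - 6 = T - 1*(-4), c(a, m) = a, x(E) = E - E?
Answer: 1350 + 225*I ≈ 1350.0 + 225.0*I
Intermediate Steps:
x(E) = 0
b(T) = 10 + T (b(T) = 6 + (T - 1*(-4)) = 6 + (T + 4) = 6 + (4 + T) = 10 + T)
u(V) = V**2
X = I (X = sqrt(-1 + 0) = sqrt(-1) = I ≈ 1.0*I)
f = 6 + I (f = (I + 3) + 3 = (3 + I) + 3 = 6 + I ≈ 6.0 + 1.0*I)
f*u(b(5)) = (6 + I)*(10 + 5)**2 = (6 + I)*15**2 = (6 + I)*225 = 1350 + 225*I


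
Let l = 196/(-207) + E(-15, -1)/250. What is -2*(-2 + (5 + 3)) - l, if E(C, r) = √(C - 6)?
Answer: -2288/207 - I*√21/250 ≈ -11.053 - 0.01833*I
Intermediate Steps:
E(C, r) = √(-6 + C)
l = -196/207 + I*√21/250 (l = 196/(-207) + √(-6 - 15)/250 = 196*(-1/207) + √(-21)*(1/250) = -196/207 + (I*√21)*(1/250) = -196/207 + I*√21/250 ≈ -0.94686 + 0.01833*I)
-2*(-2 + (5 + 3)) - l = -2*(-2 + (5 + 3)) - (-196/207 + I*√21/250) = -2*(-2 + 8) + (196/207 - I*√21/250) = -2*6 + (196/207 - I*√21/250) = -12 + (196/207 - I*√21/250) = -2288/207 - I*√21/250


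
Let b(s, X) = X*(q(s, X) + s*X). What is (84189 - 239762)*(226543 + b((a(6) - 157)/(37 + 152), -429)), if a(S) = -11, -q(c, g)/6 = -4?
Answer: -8191696315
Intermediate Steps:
q(c, g) = 24 (q(c, g) = -6*(-4) = 24)
b(s, X) = X*(24 + X*s) (b(s, X) = X*(24 + s*X) = X*(24 + X*s))
(84189 - 239762)*(226543 + b((a(6) - 157)/(37 + 152), -429)) = (84189 - 239762)*(226543 - 429*(24 - 429*(-11 - 157)/(37 + 152))) = -155573*(226543 - 429*(24 - (-72072)/189)) = -155573*(226543 - 429*(24 - 429*(-8/9))) = -155573*(226543 - 429*(24 + 1144/3)) = -155573*(226543 - 429*1216/3) = -155573*(226543 - 173888) = -155573*52655 = -8191696315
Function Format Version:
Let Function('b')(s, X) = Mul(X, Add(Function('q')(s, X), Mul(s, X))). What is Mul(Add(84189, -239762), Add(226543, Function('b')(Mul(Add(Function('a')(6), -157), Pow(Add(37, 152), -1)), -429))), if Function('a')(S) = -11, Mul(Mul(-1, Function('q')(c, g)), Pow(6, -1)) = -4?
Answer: -8191696315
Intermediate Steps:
Function('q')(c, g) = 24 (Function('q')(c, g) = Mul(-6, -4) = 24)
Function('b')(s, X) = Mul(X, Add(24, Mul(X, s))) (Function('b')(s, X) = Mul(X, Add(24, Mul(s, X))) = Mul(X, Add(24, Mul(X, s))))
Mul(Add(84189, -239762), Add(226543, Function('b')(Mul(Add(Function('a')(6), -157), Pow(Add(37, 152), -1)), -429))) = Mul(Add(84189, -239762), Add(226543, Mul(-429, Add(24, Mul(-429, Mul(Add(-11, -157), Pow(Add(37, 152), -1))))))) = Mul(-155573, Add(226543, Mul(-429, Add(24, Mul(-429, Mul(-168, Pow(189, -1))))))) = Mul(-155573, Add(226543, Mul(-429, Add(24, Mul(-429, Mul(-168, Rational(1, 189))))))) = Mul(-155573, Add(226543, Mul(-429, Add(24, Mul(-429, Rational(-8, 9)))))) = Mul(-155573, Add(226543, Mul(-429, Add(24, Rational(1144, 3))))) = Mul(-155573, Add(226543, Mul(-429, Rational(1216, 3)))) = Mul(-155573, Add(226543, -173888)) = Mul(-155573, 52655) = -8191696315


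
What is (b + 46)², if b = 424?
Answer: 220900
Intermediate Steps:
(b + 46)² = (424 + 46)² = 470² = 220900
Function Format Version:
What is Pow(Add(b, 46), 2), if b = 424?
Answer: 220900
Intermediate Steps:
Pow(Add(b, 46), 2) = Pow(Add(424, 46), 2) = Pow(470, 2) = 220900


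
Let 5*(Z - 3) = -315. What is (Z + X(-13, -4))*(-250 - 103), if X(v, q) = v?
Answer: 25769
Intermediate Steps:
Z = -60 (Z = 3 + (⅕)*(-315) = 3 - 63 = -60)
(Z + X(-13, -4))*(-250 - 103) = (-60 - 13)*(-250 - 103) = -73*(-353) = 25769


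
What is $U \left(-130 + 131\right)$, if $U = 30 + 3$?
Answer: $33$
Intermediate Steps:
$U = 33$
$U \left(-130 + 131\right) = 33 \left(-130 + 131\right) = 33 \cdot 1 = 33$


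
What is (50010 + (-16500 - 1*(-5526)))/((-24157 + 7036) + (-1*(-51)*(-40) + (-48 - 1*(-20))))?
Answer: -39036/19189 ≈ -2.0343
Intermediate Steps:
(50010 + (-16500 - 1*(-5526)))/((-24157 + 7036) + (-1*(-51)*(-40) + (-48 - 1*(-20)))) = (50010 + (-16500 + 5526))/(-17121 + (51*(-40) + (-48 + 20))) = (50010 - 10974)/(-17121 + (-2040 - 28)) = 39036/(-17121 - 2068) = 39036/(-19189) = 39036*(-1/19189) = -39036/19189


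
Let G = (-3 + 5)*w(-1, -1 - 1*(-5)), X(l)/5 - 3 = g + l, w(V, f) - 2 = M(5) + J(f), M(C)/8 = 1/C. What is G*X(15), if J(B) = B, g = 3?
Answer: 1596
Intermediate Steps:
M(C) = 8/C
w(V, f) = 18/5 + f (w(V, f) = 2 + (8/5 + f) = 18/5 + f)
X(l) = 30 + 5*l (X(l) = 15 + 5*(3 + l) = 15 + (15 + 5*l) = 30 + 5*l)
G = 76/5 (G = (-3 + 5)*(18/5 + (-1 - 1*(-5))) = 2*(18/5 + (-1 + 5)) = 2*(18/5 + 4) = 2*(38/5) = 76/5 ≈ 15.200)
G*X(15) = 76*(30 + 5*15)/5 = 76*(30 + 75)/5 = (76/5)*105 = 1596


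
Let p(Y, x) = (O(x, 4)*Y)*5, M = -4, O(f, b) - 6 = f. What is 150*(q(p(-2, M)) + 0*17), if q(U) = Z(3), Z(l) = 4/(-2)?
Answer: -300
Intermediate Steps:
O(f, b) = 6 + f
Z(l) = -2 (Z(l) = 4*(-½) = -2)
p(Y, x) = 5*Y*(6 + x) (p(Y, x) = ((6 + x)*Y)*5 = (Y*(6 + x))*5 = 5*Y*(6 + x))
q(U) = -2
150*(q(p(-2, M)) + 0*17) = 150*(-2 + 0*17) = 150*(-2 + 0) = 150*(-2) = -300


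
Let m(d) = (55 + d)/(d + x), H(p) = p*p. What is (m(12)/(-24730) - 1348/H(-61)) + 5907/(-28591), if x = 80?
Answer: -137701210359837/242047699462760 ≈ -0.56890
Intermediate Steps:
H(p) = p²
m(d) = (55 + d)/(80 + d) (m(d) = (55 + d)/(d + 80) = (55 + d)/(80 + d))
(m(12)/(-24730) - 1348/H(-61)) + 5907/(-28591) = (((55 + 12)/(80 + 12))/(-24730) - 1348/((-61)²)) + 5907/(-28591) = ((67/92)*(-1/24730) - 1348/3721) + 5907*(-1/28591) = (((1/92)*67)*(-1/24730) - 1348*1/3721) - 5907/28591 = ((67/92)*(-1/24730) - 1348/3721) - 5907/28591 = (-67/2275160 - 1348/3721) - 5907/28591 = -3067164987/8465870360 - 5907/28591 = -137701210359837/242047699462760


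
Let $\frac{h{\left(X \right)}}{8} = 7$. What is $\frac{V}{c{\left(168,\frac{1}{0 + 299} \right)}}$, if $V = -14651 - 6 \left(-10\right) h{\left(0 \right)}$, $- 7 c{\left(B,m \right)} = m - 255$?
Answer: $- \frac{482287}{1556} \approx -309.95$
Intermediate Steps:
$h{\left(X \right)} = 56$ ($h{\left(X \right)} = 8 \cdot 7 = 56$)
$c{\left(B,m \right)} = \frac{255}{7} - \frac{m}{7}$ ($c{\left(B,m \right)} = - \frac{m - 255}{7} = - \frac{-255 + m}{7} = \frac{255}{7} - \frac{m}{7}$)
$V = -11291$ ($V = -14651 - 6 \left(-10\right) 56 = -14651 - \left(-60\right) 56 = -14651 - -3360 = -14651 + 3360 = -11291$)
$\frac{V}{c{\left(168,\frac{1}{0 + 299} \right)}} = - \frac{11291}{\frac{255}{7} - \frac{1}{7 \left(0 + 299\right)}} = - \frac{11291}{\frac{255}{7} - \frac{1}{7 \cdot 299}} = - \frac{11291}{\frac{255}{7} - \frac{1}{2093}} = - \frac{11291}{\frac{10892}{299}} = \left(-11291\right) \frac{299}{10892} = - \frac{482287}{1556}$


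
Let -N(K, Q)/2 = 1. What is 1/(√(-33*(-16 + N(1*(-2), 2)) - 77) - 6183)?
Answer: -6183/38228972 - √517/38228972 ≈ -0.00016233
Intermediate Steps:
N(K, Q) = -2 (N(K, Q) = -2*1 = -2)
1/(√(-33*(-16 + N(1*(-2), 2)) - 77) - 6183) = 1/(√(-33*(-16 - 2) - 77) - 6183) = 1/(√(-33*(-18) - 77) - 6183) = 1/(√(594 - 77) - 6183) = 1/(√517 - 6183) = 1/(-6183 + √517)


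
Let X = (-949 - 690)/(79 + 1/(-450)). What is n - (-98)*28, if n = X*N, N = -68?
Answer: 147699856/35549 ≈ 4154.8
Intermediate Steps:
X = -737550/35549 (X = -1639/(79 - 1/450) = -1639/35549/450 = -1639*450/35549 = -737550/35549 ≈ -20.747)
n = 50153400/35549 (n = -737550/35549*(-68) = 50153400/35549 ≈ 1410.8)
n - (-98)*28 = 50153400/35549 - (-98)*28 = 50153400/35549 - 1*(-2744) = 50153400/35549 + 2744 = 147699856/35549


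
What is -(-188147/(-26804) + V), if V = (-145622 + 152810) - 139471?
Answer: 3545525385/26804 ≈ 1.3228e+5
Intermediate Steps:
V = -132283 (V = 7188 - 139471 = -132283)
-(-188147/(-26804) + V) = -(-188147/(-26804) - 132283) = -(-188147*(-1/26804) - 132283) = -(188147/26804 - 132283) = -1*(-3545525385/26804) = 3545525385/26804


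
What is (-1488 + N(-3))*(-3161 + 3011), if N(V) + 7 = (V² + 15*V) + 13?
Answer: 227700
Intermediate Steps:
N(V) = 6 + V² + 15*V (N(V) = -7 + ((V² + 15*V) + 13) = -7 + (13 + V² + 15*V) = 6 + V² + 15*V)
(-1488 + N(-3))*(-3161 + 3011) = (-1488 + (6 + (-3)² + 15*(-3)))*(-3161 + 3011) = (-1488 + (6 + 9 - 45))*(-150) = (-1488 - 30)*(-150) = -1518*(-150) = 227700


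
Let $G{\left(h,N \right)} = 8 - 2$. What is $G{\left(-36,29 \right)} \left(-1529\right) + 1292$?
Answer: $-7882$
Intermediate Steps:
$G{\left(h,N \right)} = 6$ ($G{\left(h,N \right)} = 8 - 2 = 6$)
$G{\left(-36,29 \right)} \left(-1529\right) + 1292 = 6 \left(-1529\right) + 1292 = -9174 + 1292 = -7882$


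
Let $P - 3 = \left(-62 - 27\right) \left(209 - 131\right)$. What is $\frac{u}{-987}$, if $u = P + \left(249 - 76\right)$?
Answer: $\frac{6766}{987} \approx 6.8551$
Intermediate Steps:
$P = -6939$ ($P = 3 + \left(-62 - 27\right) \left(209 - 131\right) = 3 - 6942 = -6939$)
$u = -6766$ ($u = -6939 + \left(249 - 76\right) = -6939 + 173 = -6766$)
$\frac{u}{-987} = - \frac{6766}{-987} = \left(-6766\right) \left(- \frac{1}{987}\right) = \frac{6766}{987}$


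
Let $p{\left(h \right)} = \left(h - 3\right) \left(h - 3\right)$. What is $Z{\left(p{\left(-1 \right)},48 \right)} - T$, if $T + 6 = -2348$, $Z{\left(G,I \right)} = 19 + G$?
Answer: $2389$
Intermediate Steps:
$p{\left(h \right)} = \left(-3 + h\right)^{2}$ ($p{\left(h \right)} = \left(-3 + h\right) \left(-3 + h\right) = \left(-3 + h\right)^{2}$)
$T = -2354$ ($T = -6 - 2348 = -2354$)
$Z{\left(p{\left(-1 \right)},48 \right)} - T = \left(19 + \left(-3 - 1\right)^{2}\right) - -2354 = \left(19 + \left(-4\right)^{2}\right) + 2354 = \left(19 + 16\right) + 2354 = 35 + 2354 = 2389$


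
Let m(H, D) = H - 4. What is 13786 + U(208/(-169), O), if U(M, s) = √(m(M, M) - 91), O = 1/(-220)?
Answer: 13786 + 3*I*√1807/13 ≈ 13786.0 + 9.8097*I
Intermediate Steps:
m(H, D) = -4 + H
O = -1/220 ≈ -0.0045455
U(M, s) = √(-95 + M) (U(M, s) = √((-4 + M) - 91) = √(-95 + M))
13786 + U(208/(-169), O) = 13786 + √(-95 + 208/(-169)) = 13786 + √(-95 + 208*(-1/169)) = 13786 + √(-95 - 16/13) = 13786 + √(-1251/13) = 13786 + 3*I*√1807/13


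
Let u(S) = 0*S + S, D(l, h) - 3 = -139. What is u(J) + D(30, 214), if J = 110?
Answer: -26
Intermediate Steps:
D(l, h) = -136 (D(l, h) = 3 - 139 = -136)
u(S) = S (u(S) = 0 + S = S)
u(J) + D(30, 214) = 110 - 136 = -26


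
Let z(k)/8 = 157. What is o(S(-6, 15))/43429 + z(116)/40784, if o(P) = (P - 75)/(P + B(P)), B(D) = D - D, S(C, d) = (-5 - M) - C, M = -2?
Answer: 6696001/221401042 ≈ 0.030244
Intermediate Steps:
z(k) = 1256 (z(k) = 8*157 = 1256)
S(C, d) = -3 - C (S(C, d) = (-5 - 1*(-2)) - C = (-5 + 2) - C = -3 - C)
B(D) = 0
o(P) = (-75 + P)/P (o(P) = (P - 75)/(P + 0) = (-75 + P)/P)
o(S(-6, 15))/43429 + z(116)/40784 = ((-75 + (-3 - 1*(-6)))/(-3 - 1*(-6)))/43429 + 1256/40784 = ((-75 + (-3 + 6))/(-3 + 6))*(1/43429) + 1256*(1/40784) = ((-75 + 3)/3)*(1/43429) + 157/5098 = ((⅓)*(-72))*(1/43429) + 157/5098 = -24*1/43429 + 157/5098 = -24/43429 + 157/5098 = 6696001/221401042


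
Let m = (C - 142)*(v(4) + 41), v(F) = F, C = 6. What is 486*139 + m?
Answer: 61434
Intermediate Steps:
m = -6120 (m = (6 - 142)*(4 + 41) = -136*45 = -6120)
486*139 + m = 486*139 - 6120 = 67554 - 6120 = 61434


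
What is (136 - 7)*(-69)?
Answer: -8901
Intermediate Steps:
(136 - 7)*(-69) = 129*(-69) = -8901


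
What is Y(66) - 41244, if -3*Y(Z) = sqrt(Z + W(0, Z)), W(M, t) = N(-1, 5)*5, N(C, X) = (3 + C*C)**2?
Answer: -41244 - sqrt(146)/3 ≈ -41248.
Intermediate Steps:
N(C, X) = (3 + C**2)**2
W(M, t) = 80 (W(M, t) = (3 + (-1)**2)**2*5 = (3 + 1)**2*5 = 4**2*5 = 16*5 = 80)
Y(Z) = -sqrt(80 + Z)/3 (Y(Z) = -sqrt(Z + 80)/3 = -sqrt(80 + Z)/3)
Y(66) - 41244 = -sqrt(80 + 66)/3 - 41244 = -sqrt(146)/3 - 41244 = -41244 - sqrt(146)/3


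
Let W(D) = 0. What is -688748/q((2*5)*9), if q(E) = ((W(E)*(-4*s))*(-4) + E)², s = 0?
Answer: -172187/2025 ≈ -85.031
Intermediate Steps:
q(E) = E² (q(E) = ((0*(-4*0))*(-4) + E)² = ((0*0)*(-4) + E)² = (0*(-4) + E)² = (0 + E)² = E²)
-688748/q((2*5)*9) = -688748/(((2*5)*9)²) = -688748/((10*9)²) = -688748/(90²) = -688748/8100 = -688748*1/8100 = -172187/2025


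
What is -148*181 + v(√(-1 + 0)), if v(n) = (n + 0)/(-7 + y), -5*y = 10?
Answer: -26788 - I/9 ≈ -26788.0 - 0.11111*I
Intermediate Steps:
y = -2 (y = -⅕*10 = -2)
v(n) = -n/9 (v(n) = (n + 0)/(-7 - 2) = n/(-9) = n*(-⅑) = -n/9)
-148*181 + v(√(-1 + 0)) = -148*181 - √(-1 + 0)/9 = -26788 - I/9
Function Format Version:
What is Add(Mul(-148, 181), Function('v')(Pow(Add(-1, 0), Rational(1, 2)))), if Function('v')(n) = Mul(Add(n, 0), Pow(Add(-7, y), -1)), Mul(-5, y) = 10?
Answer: Add(-26788, Mul(Rational(-1, 9), I)) ≈ Add(-26788., Mul(-0.11111, I))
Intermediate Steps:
y = -2 (y = Mul(Rational(-1, 5), 10) = -2)
Function('v')(n) = Mul(Rational(-1, 9), n) (Function('v')(n) = Mul(Add(n, 0), Pow(Add(-7, -2), -1)) = Mul(n, Pow(-9, -1)) = Mul(n, Rational(-1, 9)) = Mul(Rational(-1, 9), n))
Add(Mul(-148, 181), Function('v')(Pow(Add(-1, 0), Rational(1, 2)))) = Add(Mul(-148, 181), Mul(Rational(-1, 9), Pow(Add(-1, 0), Rational(1, 2)))) = Add(-26788, Mul(Rational(-1, 9), Pow(-1, Rational(1, 2)))) = Add(-26788, Mul(Rational(-1, 9), I))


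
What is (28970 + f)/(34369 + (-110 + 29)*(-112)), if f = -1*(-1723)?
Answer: 30693/43441 ≈ 0.70654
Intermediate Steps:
f = 1723
(28970 + f)/(34369 + (-110 + 29)*(-112)) = (28970 + 1723)/(34369 + (-110 + 29)*(-112)) = 30693/(34369 - 81*(-112)) = 30693/(34369 + 9072) = 30693/43441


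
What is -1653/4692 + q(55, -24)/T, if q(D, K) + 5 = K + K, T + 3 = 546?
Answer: -382085/849252 ≈ -0.44991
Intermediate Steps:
T = 543 (T = -3 + 546 = 543)
q(D, K) = -5 + 2*K (q(D, K) = -5 + (K + K) = -5 + 2*K)
-1653/4692 + q(55, -24)/T = -1653/4692 + (-5 + 2*(-24))/543 = -1653*1/4692 + (-5 - 48)*(1/543) = -551/1564 - 53*1/543 = -551/1564 - 53/543 = -382085/849252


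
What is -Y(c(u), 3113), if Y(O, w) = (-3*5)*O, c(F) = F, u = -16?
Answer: -240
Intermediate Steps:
Y(O, w) = -15*O
-Y(c(u), 3113) = -(-15)*(-16) = -1*240 = -240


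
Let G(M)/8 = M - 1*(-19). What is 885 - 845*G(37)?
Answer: -377675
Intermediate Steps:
G(M) = 152 + 8*M (G(M) = 8*(M - 1*(-19)) = 8*(M + 19) = 8*(19 + M) = 152 + 8*M)
885 - 845*G(37) = 885 - 845*(152 + 8*37) = 885 - 845*(152 + 296) = 885 - 845*448 = 885 - 378560 = -377675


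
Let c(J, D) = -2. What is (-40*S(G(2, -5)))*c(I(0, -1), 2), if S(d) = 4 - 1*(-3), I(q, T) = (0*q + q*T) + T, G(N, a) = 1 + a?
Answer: 560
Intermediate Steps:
I(q, T) = T + T*q (I(q, T) = (0 + T*q) + T = T*q + T = T + T*q)
S(d) = 7 (S(d) = 4 + 3 = 7)
(-40*S(G(2, -5)))*c(I(0, -1), 2) = -40*7*(-2) = -280*(-2) = 560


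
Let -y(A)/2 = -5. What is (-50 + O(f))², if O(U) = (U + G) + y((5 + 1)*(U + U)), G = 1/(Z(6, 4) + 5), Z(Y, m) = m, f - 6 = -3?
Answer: 110224/81 ≈ 1360.8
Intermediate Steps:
f = 3 (f = 6 - 3 = 3)
y(A) = 10 (y(A) = -2*(-5) = 10)
G = ⅑ (G = 1/(4 + 5) = 1/9 = ⅑ ≈ 0.11111)
O(U) = 91/9 + U (O(U) = (U + ⅑) + 10 = (⅑ + U) + 10 = 91/9 + U)
(-50 + O(f))² = (-50 + (91/9 + 3))² = (-50 + 118/9)² = (-332/9)² = 110224/81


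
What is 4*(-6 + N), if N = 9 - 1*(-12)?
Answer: 60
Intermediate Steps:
N = 21 (N = 9 + 12 = 21)
4*(-6 + N) = 4*(-6 + 21) = 4*15 = 60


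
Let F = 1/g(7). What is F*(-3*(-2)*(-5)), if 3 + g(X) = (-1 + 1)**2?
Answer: 10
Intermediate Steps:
g(X) = -3 (g(X) = -3 + (-1 + 1)**2 = -3 + 0**2 = -3 + 0 = -3)
F = -1/3 (F = 1/(-3) = -1/3 ≈ -0.33333)
F*(-3*(-2)*(-5)) = -(-3*(-2))*(-5)/3 = -2*(-5) = -1/3*(-30) = 10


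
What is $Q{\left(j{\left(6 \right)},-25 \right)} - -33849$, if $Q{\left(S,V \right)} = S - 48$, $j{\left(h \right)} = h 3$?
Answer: $33819$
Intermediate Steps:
$j{\left(h \right)} = 3 h$
$Q{\left(S,V \right)} = -48 + S$ ($Q{\left(S,V \right)} = S - 48 = -48 + S$)
$Q{\left(j{\left(6 \right)},-25 \right)} - -33849 = \left(-48 + 3 \cdot 6\right) - -33849 = \left(-48 + 18\right) + 33849 = -30 + 33849 = 33819$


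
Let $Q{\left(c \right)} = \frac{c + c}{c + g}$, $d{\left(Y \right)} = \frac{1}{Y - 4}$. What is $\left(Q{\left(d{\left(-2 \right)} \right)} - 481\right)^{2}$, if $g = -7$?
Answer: $\frac{427703761}{1849} \approx 2.3132 \cdot 10^{5}$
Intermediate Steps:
$d{\left(Y \right)} = \frac{1}{-4 + Y}$
$Q{\left(c \right)} = \frac{2 c}{-7 + c}$ ($Q{\left(c \right)} = \frac{c + c}{c - 7} = \frac{2 c}{-7 + c}$)
$\left(Q{\left(d{\left(-2 \right)} \right)} - 481\right)^{2} = \left(\frac{2}{\left(-4 - 2\right) \left(-7 + \frac{1}{-4 - 2}\right)} - 481\right)^{2} = \left(\frac{2}{\left(-6\right) \left(-7 + \frac{1}{-6}\right)} - 481\right)^{2} = \left(2 \left(- \frac{1}{6}\right) \frac{1}{-7 - \frac{1}{6}} - 481\right)^{2} = \left(2 \left(- \frac{1}{6}\right) \frac{1}{- \frac{43}{6}} - 481\right)^{2} = \left(2 \left(- \frac{1}{6}\right) \left(- \frac{6}{43}\right) - 481\right)^{2} = \left(\frac{2}{43} - 481\right)^{2} = \left(- \frac{20681}{43}\right)^{2} = \frac{427703761}{1849}$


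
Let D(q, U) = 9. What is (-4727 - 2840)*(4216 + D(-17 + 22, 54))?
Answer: -31970575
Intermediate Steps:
(-4727 - 2840)*(4216 + D(-17 + 22, 54)) = (-4727 - 2840)*(4216 + 9) = -7567*4225 = -31970575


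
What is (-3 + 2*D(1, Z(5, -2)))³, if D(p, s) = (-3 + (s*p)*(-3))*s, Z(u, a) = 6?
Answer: -16581375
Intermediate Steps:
D(p, s) = s*(-3 - 3*p*s) (D(p, s) = (-3 + (p*s)*(-3))*s = (-3 - 3*p*s)*s = s*(-3 - 3*p*s))
(-3 + 2*D(1, Z(5, -2)))³ = (-3 + 2*(-3*6*(1 + 1*6)))³ = (-3 + 2*(-3*6*(1 + 6)))³ = (-3 + 2*(-3*6*7))³ = (-3 + 2*(-126))³ = (-3 - 252)³ = (-255)³ = -16581375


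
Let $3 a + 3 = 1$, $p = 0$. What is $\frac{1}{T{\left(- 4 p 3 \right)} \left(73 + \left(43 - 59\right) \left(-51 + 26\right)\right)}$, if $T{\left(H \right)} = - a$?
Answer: $\frac{3}{946} \approx 0.0031712$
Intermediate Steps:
$a = - \frac{2}{3}$ ($a = -1 + \frac{1}{3} \cdot 1 = -1 + \frac{1}{3} = - \frac{2}{3} \approx -0.66667$)
$T{\left(H \right)} = \frac{2}{3}$ ($T{\left(H \right)} = \left(-1\right) \left(- \frac{2}{3}\right) = \frac{2}{3}$)
$\frac{1}{T{\left(- 4 p 3 \right)} \left(73 + \left(43 - 59\right) \left(-51 + 26\right)\right)} = \frac{1}{\frac{2}{3} \left(73 + \left(43 - 59\right) \left(-51 + 26\right)\right)} = \frac{1}{\frac{2}{3} \left(73 - -400\right)} = \frac{1}{\frac{2}{3} \left(73 + 400\right)} = \frac{1}{\frac{2}{3} \cdot 473} = \frac{1}{\frac{946}{3}} = \frac{3}{946}$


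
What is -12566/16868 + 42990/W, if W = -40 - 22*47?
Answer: -61554267/1509686 ≈ -40.773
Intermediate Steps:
W = -1074 (W = -40 - 1034 = -1074)
-12566/16868 + 42990/W = -12566/16868 + 42990/(-1074) = -12566*1/16868 + 42990*(-1/1074) = -6283/8434 - 7165/179 = -61554267/1509686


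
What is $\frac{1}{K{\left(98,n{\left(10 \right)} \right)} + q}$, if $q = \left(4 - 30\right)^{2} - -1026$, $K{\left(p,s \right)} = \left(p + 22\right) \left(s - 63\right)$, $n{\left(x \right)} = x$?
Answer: $- \frac{1}{4658} \approx -0.00021468$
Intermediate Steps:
$K{\left(p,s \right)} = \left(-63 + s\right) \left(22 + p\right)$ ($K{\left(p,s \right)} = \left(22 + p\right) \left(-63 + s\right) = \left(-63 + s\right) \left(22 + p\right)$)
$q = 1702$ ($q = \left(-26\right)^{2} + 1026 = 676 + 1026 = 1702$)
$\frac{1}{K{\left(98,n{\left(10 \right)} \right)} + q} = \frac{1}{\left(-1386 - 6174 + 22 \cdot 10 + 98 \cdot 10\right) + 1702} = \frac{1}{\left(-1386 - 6174 + 220 + 980\right) + 1702} = \frac{1}{-6360 + 1702} = \frac{1}{-4658} = - \frac{1}{4658}$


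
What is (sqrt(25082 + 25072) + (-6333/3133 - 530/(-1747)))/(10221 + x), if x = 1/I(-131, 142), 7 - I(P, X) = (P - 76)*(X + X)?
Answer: -552864730495/3289175779445296 + 58795*sqrt(50154)/600943696 ≈ 0.021743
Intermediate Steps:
I(P, X) = 7 - 2*X*(-76 + P) (I(P, X) = 7 - (P - 76)*(X + X) = 7 - (-76 + P)*2*X = 7 - 2*X*(-76 + P))
x = 1/58795 (x = 1/(7 + 152*142 - 2*(-131)*142) = 1/(7 + 21584 + 37204) = 1/58795 ≈ 1.7008e-5)
(sqrt(25082 + 25072) + (-6333/3133 - 530/(-1747)))/(10221 + x) = (sqrt(25082 + 25072) + (-6333/3133 - 530/(-1747)))/(10221 + 1/58795) = (sqrt(50154) + (-6333*1/3133 - 530*(-1/1747)))/(600943696/58795) = (sqrt(50154) + (-6333/3133 + 530/1747))*(58795/600943696) = (sqrt(50154) - 9403261/5473351)*(58795/600943696) = (-9403261/5473351 + sqrt(50154))*(58795/600943696) = -552864730495/3289175779445296 + 58795*sqrt(50154)/600943696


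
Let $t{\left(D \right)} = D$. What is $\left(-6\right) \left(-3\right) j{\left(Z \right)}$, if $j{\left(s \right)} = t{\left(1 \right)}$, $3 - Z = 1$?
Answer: $18$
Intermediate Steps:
$Z = 2$ ($Z = 3 - 1 = 2$)
$j{\left(s \right)} = 1$
$\left(-6\right) \left(-3\right) j{\left(Z \right)} = \left(-6\right) \left(-3\right) 1 = 18 \cdot 1 = 18$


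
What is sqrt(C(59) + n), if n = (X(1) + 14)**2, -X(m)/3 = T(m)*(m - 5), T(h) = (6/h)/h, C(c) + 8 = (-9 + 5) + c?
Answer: 3*sqrt(827) ≈ 86.273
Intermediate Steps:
C(c) = -12 + c (C(c) = -8 + ((-9 + 5) + c) = -8 + (-4 + c) = -12 + c)
T(h) = 6/h**2
X(m) = -18*(-5 + m)/m**2 (X(m) = -3*6/m**2*(m - 5) = -3*6/m**2*(-5 + m) = -18*(-5 + m)/m**2)
n = 7396 (n = (18*(5 - 1*1)/1**2 + 14)**2 = (18*1*(5 - 1) + 14)**2 = (18*1*4 + 14)**2 = (72 + 14)**2 = 86**2 = 7396)
sqrt(C(59) + n) = sqrt((-12 + 59) + 7396) = sqrt(47 + 7396) = sqrt(7443) = 3*sqrt(827)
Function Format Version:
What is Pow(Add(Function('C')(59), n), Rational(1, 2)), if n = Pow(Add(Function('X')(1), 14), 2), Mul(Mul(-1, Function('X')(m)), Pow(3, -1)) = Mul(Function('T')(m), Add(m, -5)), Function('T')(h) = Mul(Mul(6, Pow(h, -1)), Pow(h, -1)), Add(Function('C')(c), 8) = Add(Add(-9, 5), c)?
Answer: Mul(3, Pow(827, Rational(1, 2))) ≈ 86.273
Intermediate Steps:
Function('C')(c) = Add(-12, c) (Function('C')(c) = Add(-8, Add(Add(-9, 5), c)) = Add(-8, Add(-4, c)) = Add(-12, c))
Function('T')(h) = Mul(6, Pow(h, -2))
Function('X')(m) = Mul(-18, Pow(m, -2), Add(-5, m)) (Function('X')(m) = Mul(-3, Mul(Mul(6, Pow(m, -2)), Add(m, -5))) = Mul(-3, Mul(Mul(6, Pow(m, -2)), Add(-5, m))) = Mul(-3, Mul(6, Pow(m, -2), Add(-5, m))) = Mul(-18, Pow(m, -2), Add(-5, m)))
n = 7396 (n = Pow(Add(Mul(18, Pow(1, -2), Add(5, Mul(-1, 1))), 14), 2) = Pow(Add(Mul(18, 1, Add(5, -1)), 14), 2) = Pow(Add(Mul(18, 1, 4), 14), 2) = Pow(Add(72, 14), 2) = Pow(86, 2) = 7396)
Pow(Add(Function('C')(59), n), Rational(1, 2)) = Pow(Add(Add(-12, 59), 7396), Rational(1, 2)) = Pow(Add(47, 7396), Rational(1, 2)) = Pow(7443, Rational(1, 2)) = Mul(3, Pow(827, Rational(1, 2)))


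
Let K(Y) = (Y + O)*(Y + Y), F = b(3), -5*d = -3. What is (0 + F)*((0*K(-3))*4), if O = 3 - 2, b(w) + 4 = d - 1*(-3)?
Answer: 0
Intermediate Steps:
d = ⅗ (d = -⅕*(-3) = ⅗ ≈ 0.60000)
b(w) = -⅖ (b(w) = -4 + (⅗ - 1*(-3)) = -4 + (⅗ + 3) = -4 + 18/5 = -⅖)
O = 1
F = -⅖ ≈ -0.40000
K(Y) = 2*Y*(1 + Y) (K(Y) = (Y + 1)*(Y + Y) = (1 + Y)*(2*Y) = 2*Y*(1 + Y))
(0 + F)*((0*K(-3))*4) = (0 - ⅖)*((0*(2*(-3)*(1 - 3)))*4) = -2*0*(2*(-3)*(-2))*4/5 = -2*0*12*4/5 = -0*4 = -⅖*0 = 0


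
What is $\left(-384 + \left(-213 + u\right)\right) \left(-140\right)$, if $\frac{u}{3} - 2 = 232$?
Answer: $-14700$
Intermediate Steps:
$u = 702$ ($u = 6 + 3 \cdot 232 = 6 + 696 = 702$)
$\left(-384 + \left(-213 + u\right)\right) \left(-140\right) = \left(-384 + \left(-213 + 702\right)\right) \left(-140\right) = \left(-384 + 489\right) \left(-140\right) = 105 \left(-140\right) = -14700$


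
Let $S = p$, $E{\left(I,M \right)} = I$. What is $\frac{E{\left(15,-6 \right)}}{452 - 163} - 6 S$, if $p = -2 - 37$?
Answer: $\frac{67641}{289} \approx 234.05$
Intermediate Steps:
$p = -39$
$S = -39$
$\frac{E{\left(15,-6 \right)}}{452 - 163} - 6 S = \frac{1}{452 - 163} \cdot 15 - -234 = \frac{1}{289} \cdot 15 + 234 = \frac{15}{289} + 234 = \frac{67641}{289}$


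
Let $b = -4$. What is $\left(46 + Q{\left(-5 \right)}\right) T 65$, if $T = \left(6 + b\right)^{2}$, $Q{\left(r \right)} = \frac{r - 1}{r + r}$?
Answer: $12116$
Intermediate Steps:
$Q{\left(r \right)} = \frac{-1 + r}{2 r}$
$T = 4$ ($T = \left(6 - 4\right)^{2} = 2^{2} = 4$)
$\left(46 + Q{\left(-5 \right)}\right) T 65 = \left(46 + \frac{-1 - 5}{2 \left(-5\right)}\right) 4 \cdot 65 = \left(46 + \frac{1}{2} \left(- \frac{1}{5}\right) \left(-6\right)\right) 4 \cdot 65 = \left(46 + \frac{3}{5}\right) 4 \cdot 65 = \frac{233}{5} \cdot 4 \cdot 65 = \frac{932}{5} \cdot 65 = 12116$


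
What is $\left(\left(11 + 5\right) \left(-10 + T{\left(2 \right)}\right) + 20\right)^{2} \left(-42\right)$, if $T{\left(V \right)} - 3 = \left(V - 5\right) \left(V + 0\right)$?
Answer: $-1484448$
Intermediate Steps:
$T{\left(V \right)} = 3 + V \left(-5 + V\right)$ ($T{\left(V \right)} = 3 + \left(V - 5\right) \left(V + 0\right) = 3 + \left(-5 + V\right) V = 3 + V \left(-5 + V\right)$)
$\left(\left(11 + 5\right) \left(-10 + T{\left(2 \right)}\right) + 20\right)^{2} \left(-42\right) = \left(\left(11 + 5\right) \left(-10 + \left(3 + 2^{2} - 10\right)\right) + 20\right)^{2} \left(-42\right) = \left(16 \left(-10 + \left(3 + 4 - 10\right)\right) + 20\right)^{2} \left(-42\right) = \left(16 \left(-10 - 3\right) + 20\right)^{2} \left(-42\right) = \left(16 \left(-13\right) + 20\right)^{2} \left(-42\right) = \left(-208 + 20\right)^{2} \left(-42\right) = \left(-188\right)^{2} \left(-42\right) = 35344 \left(-42\right) = -1484448$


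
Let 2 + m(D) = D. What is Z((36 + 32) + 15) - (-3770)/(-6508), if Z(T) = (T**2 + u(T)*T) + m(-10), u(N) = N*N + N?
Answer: 1905387577/3254 ≈ 5.8555e+5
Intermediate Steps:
u(N) = N + N**2 (u(N) = N**2 + N = N + N**2)
m(D) = -2 + D
Z(T) = -12 + T**2 + T**2*(1 + T) (Z(T) = (T**2 + (T*(1 + T))*T) + (-2 - 10) = (T**2 + T**2*(1 + T)) - 12 = -12 + T**2 + T**2*(1 + T))
Z((36 + 32) + 15) - (-3770)/(-6508) = (-12 + ((36 + 32) + 15)**3 + 2*((36 + 32) + 15)**2) - (-3770)/(-6508) = (-12 + (68 + 15)**3 + 2*(68 + 15)**2) - (-3770)*(-1)/6508 = (-12 + 83**3 + 2*83**2) - 1*1885/3254 = (-12 + 571787 + 2*6889) - 1885/3254 = (-12 + 571787 + 13778) - 1885/3254 = 585553 - 1885/3254 = 1905387577/3254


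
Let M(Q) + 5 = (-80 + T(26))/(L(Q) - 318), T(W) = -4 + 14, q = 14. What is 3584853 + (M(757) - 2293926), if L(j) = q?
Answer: 196220179/152 ≈ 1.2909e+6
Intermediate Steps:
L(j) = 14
T(W) = 10
M(Q) = -725/152 (M(Q) = -5 + (-80 + 10)/(14 - 318) = -5 - 70/(-304) = -5 - 70*(-1/304) = -5 + 35/152 = -725/152)
3584853 + (M(757) - 2293926) = 3584853 + (-725/152 - 2293926) = 3584853 - 348677477/152 = 196220179/152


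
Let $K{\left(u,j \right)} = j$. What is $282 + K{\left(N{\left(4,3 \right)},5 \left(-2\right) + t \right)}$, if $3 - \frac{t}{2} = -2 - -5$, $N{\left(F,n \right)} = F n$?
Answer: $272$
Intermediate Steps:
$t = 0$ ($t = 6 - 2 \left(-2 - -5\right) = 6 - 2 \left(-2 + 5\right) = 6 - 6 = 0$)
$282 + K{\left(N{\left(4,3 \right)},5 \left(-2\right) + t \right)} = 282 + \left(5 \left(-2\right) + 0\right) = 282 + \left(-10 + 0\right) = 282 - 10 = 272$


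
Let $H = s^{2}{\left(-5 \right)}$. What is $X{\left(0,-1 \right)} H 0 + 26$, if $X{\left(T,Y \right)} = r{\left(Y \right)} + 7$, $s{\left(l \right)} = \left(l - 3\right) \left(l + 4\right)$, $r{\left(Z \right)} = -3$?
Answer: $26$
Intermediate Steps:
$s{\left(l \right)} = \left(-3 + l\right) \left(4 + l\right)$
$H = 64$ ($H = \left(-12 - 5 + \left(-5\right)^{2}\right)^{2} = \left(-12 - 5 + 25\right)^{2} = 8^{2} = 64$)
$X{\left(T,Y \right)} = 4$ ($X{\left(T,Y \right)} = -3 + 7 = 4$)
$X{\left(0,-1 \right)} H 0 + 26 = 4 \cdot 64 \cdot 0 + 26 = 4 \cdot 0 + 26 = 0 + 26 = 26$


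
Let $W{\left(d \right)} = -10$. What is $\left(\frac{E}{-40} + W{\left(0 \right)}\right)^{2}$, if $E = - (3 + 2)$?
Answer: $\frac{6241}{64} \approx 97.516$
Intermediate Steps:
$E = -5$ ($E = \left(-1\right) 5 = -5$)
$\left(\frac{E}{-40} + W{\left(0 \right)}\right)^{2} = \left(- \frac{5}{-40} - 10\right)^{2} = \left(\left(-5\right) \left(- \frac{1}{40}\right) - 10\right)^{2} = \left(\frac{1}{8} - 10\right)^{2} = \left(- \frac{79}{8}\right)^{2} = \frac{6241}{64}$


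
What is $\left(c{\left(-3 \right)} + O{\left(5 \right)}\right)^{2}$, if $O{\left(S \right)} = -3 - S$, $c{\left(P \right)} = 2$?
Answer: $36$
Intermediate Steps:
$\left(c{\left(-3 \right)} + O{\left(5 \right)}\right)^{2} = \left(2 - 8\right)^{2} = \left(-6\right)^{2} = 36$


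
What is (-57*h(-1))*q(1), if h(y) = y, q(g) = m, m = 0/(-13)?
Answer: 0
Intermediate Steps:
m = 0 (m = 0*(-1/13) = 0)
q(g) = 0
(-57*h(-1))*q(1) = -57*(-1)*0 = 57*0 = 0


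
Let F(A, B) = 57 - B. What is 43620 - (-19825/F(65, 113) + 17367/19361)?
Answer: 46908697543/1084216 ≈ 43265.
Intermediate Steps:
43620 - (-19825/F(65, 113) + 17367/19361) = 43620 - (-19825/(57 - 1*113) + 17367/19361) = 43620 - (-19825/(57 - 113) + 17367*(1/19361)) = 43620 - (-19825/(-56) + 17367/19361) = 43620 - (-19825*(-1/56) + 17367/19361) = 43620 - (19825/56 + 17367/19361) = 43620 - 1*384804377/1084216 = 43620 - 384804377/1084216 = 46908697543/1084216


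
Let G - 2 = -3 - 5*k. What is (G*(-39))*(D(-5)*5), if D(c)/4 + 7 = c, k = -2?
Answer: 84240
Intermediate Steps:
D(c) = -28 + 4*c
G = 9 (G = 2 + (-3 - 5*(-2)) = 2 + (-3 + 10) = 2 + 7 = 9)
(G*(-39))*(D(-5)*5) = (9*(-39))*((-28 + 4*(-5))*5) = -351*(-28 - 20)*5 = -(-16848)*5 = -351*(-240) = 84240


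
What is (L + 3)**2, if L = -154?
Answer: 22801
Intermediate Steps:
(L + 3)**2 = (-154 + 3)**2 = (-151)**2 = 22801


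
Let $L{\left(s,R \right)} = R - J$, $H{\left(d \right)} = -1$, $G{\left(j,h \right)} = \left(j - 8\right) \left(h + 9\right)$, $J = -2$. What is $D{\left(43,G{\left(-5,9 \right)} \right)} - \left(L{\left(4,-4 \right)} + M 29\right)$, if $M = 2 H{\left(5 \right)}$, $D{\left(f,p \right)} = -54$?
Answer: $6$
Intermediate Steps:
$G{\left(j,h \right)} = \left(-8 + j\right) \left(9 + h\right)$
$L{\left(s,R \right)} = 2 + R$ ($L{\left(s,R \right)} = R - -2 = R + 2 = 2 + R$)
$M = -2$ ($M = 2 \left(-1\right) = -2$)
$D{\left(43,G{\left(-5,9 \right)} \right)} - \left(L{\left(4,-4 \right)} + M 29\right) = -54 - \left(\left(2 - 4\right) - 58\right) = -54 - \left(-2 - 58\right) = -54 - -60 = -54 + 60 = 6$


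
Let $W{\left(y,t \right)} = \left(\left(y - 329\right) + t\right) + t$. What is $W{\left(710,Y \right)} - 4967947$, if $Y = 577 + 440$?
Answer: $-4965532$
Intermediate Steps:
$Y = 1017$
$W{\left(y,t \right)} = -329 + y + 2 t$ ($W{\left(y,t \right)} = \left(\left(y - 329\right) + t\right) + t = \left(\left(-329 + y\right) + t\right) + t = \left(-329 + t + y\right) + t = -329 + y + 2 t$)
$W{\left(710,Y \right)} - 4967947 = \left(-329 + 710 + 2 \cdot 1017\right) - 4967947 = \left(-329 + 710 + 2034\right) - 4967947 = 2415 - 4967947 = -4965532$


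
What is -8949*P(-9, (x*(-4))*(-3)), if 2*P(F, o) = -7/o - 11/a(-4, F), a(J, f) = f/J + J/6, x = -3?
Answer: 725183/24 ≈ 30216.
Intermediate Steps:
a(J, f) = J/6 + f/J (a(J, f) = f/J + J*(1/6) = f/J + J/6 = J/6 + f/J)
P(F, o) = -11/(2*(-2/3 - F/4)) - 7/(2*o) (P(F, o) = (-7/o - 11/((1/6)*(-4) + F/(-4)))/2 = (-7/o - 11/(-2/3 + F*(-1/4)))/2 = (-7/o - 11/(-2/3 - F/4))/2 = (-11/(-2/3 - F/4) - 7/o)/2 = -11/(2*(-2/3 - F/4)) - 7/(2*o))
-8949*P(-9, (x*(-4))*(-3)) = -8949*(-56 - 21*(-9) + 132*(-3*(-4)*(-3)))/(2*(-3*(-4)*(-3))*(8 + 3*(-9))) = -8949*(-56 + 189 + 132*(12*(-3)))/(2*(12*(-3))*(8 - 27)) = -8949*(-56 + 189 + 132*(-36))/(2*(-36)*(-19)) = -8949*(-1)*(-1)*(-56 + 189 - 4752)/(2*36*19) = -8949*(-1)*(-1)*(-4619)/(2*36*19) = -8949*(-4619/1368) = 725183/24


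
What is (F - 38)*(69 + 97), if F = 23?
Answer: -2490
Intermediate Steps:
(F - 38)*(69 + 97) = (23 - 38)*(69 + 97) = -15*166 = -2490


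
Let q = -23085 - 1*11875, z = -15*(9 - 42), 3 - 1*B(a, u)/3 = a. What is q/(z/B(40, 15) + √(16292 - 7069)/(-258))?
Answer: 14206807771200/1799578613 - 12347941920*√9223/1799578613 ≈ 7235.6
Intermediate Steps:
B(a, u) = 9 - 3*a
z = 495 (z = -15*(-33) = 495)
q = -34960 (q = -23085 - 11875 = -34960)
q/(z/B(40, 15) + √(16292 - 7069)/(-258)) = -34960/(495/(9 - 3*40) + √(16292 - 7069)/(-258)) = -34960/(495/(9 - 120) + √9223*(-1/258)) = -34960/(495/(-111) - √9223/258) = -34960/(495*(-1/111) - √9223/258) = -34960/(-165/37 - √9223/258)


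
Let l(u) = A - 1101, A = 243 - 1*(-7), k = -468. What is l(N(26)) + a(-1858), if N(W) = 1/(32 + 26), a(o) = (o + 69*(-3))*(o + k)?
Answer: 4802339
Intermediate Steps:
A = 250 (A = 243 + 7 = 250)
a(o) = (-468 + o)*(-207 + o) (a(o) = (o + 69*(-3))*(o - 468) = (o - 207)*(-468 + o) = (-207 + o)*(-468 + o) = (-468 + o)*(-207 + o))
N(W) = 1/58
l(u) = -851 (l(u) = 250 - 1101 = -851)
l(N(26)) + a(-1858) = -851 + (96876 + (-1858)² - 675*(-1858)) = -851 + (96876 + 3452164 + 1254150) = -851 + 4803190 = 4802339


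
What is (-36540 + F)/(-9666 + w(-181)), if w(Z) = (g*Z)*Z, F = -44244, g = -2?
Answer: 20196/18797 ≈ 1.0744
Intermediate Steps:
w(Z) = -2*Z² (w(Z) = (-2*Z)*Z = -2*Z²)
(-36540 + F)/(-9666 + w(-181)) = (-36540 - 44244)/(-9666 - 2*(-181)²) = -80784/(-9666 - 2*32761) = -80784/(-9666 - 65522) = -80784/(-75188) = -80784*(-1/75188) = 20196/18797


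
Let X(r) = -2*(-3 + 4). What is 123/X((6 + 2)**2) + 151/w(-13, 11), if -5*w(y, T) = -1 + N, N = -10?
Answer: 157/22 ≈ 7.1364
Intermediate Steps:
X(r) = -2 (X(r) = -2*1 = -2)
w(y, T) = 11/5 (w(y, T) = -(-1 - 10)/5 = -1/5*(-11) = 11/5)
123/X((6 + 2)**2) + 151/w(-13, 11) = 123/(-2) + 151/(11/5) = 123*(-1/2) + 151*(5/11) = -123/2 + 755/11 = 157/22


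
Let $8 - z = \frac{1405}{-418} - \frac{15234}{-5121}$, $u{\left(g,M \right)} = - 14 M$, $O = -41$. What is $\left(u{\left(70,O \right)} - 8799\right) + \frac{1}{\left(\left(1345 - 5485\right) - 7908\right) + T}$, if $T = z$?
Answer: $- \frac{70657499080051}{8590577309} \approx -8225.0$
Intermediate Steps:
$z = \frac{5983939}{713526}$ ($z = 8 - \left(\frac{1405}{-418} - \frac{15234}{-5121}\right) = 8 - \left(1405 \left(- \frac{1}{418}\right) - - \frac{5078}{1707}\right) = 8 - \left(- \frac{1405}{418} + \frac{5078}{1707}\right) = 8 - - \frac{275731}{713526} = 8 + \frac{275731}{713526} = \frac{5983939}{713526} \approx 8.3864$)
$T = \frac{5983939}{713526} \approx 8.3864$
$\left(u{\left(70,O \right)} - 8799\right) + \frac{1}{\left(\left(1345 - 5485\right) - 7908\right) + T} = \left(\left(-14\right) \left(-41\right) - 8799\right) + \frac{1}{\left(\left(1345 - 5485\right) - 7908\right) + \frac{5983939}{713526}} = \left(574 - 8799\right) + \frac{1}{\left(-4140 - 7908\right) + \frac{5983939}{713526}} = -8225 + \frac{1}{-12048 + \frac{5983939}{713526}} = -8225 + \frac{1}{- \frac{8590577309}{713526}} = -8225 - \frac{713526}{8590577309} = - \frac{70657499080051}{8590577309}$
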